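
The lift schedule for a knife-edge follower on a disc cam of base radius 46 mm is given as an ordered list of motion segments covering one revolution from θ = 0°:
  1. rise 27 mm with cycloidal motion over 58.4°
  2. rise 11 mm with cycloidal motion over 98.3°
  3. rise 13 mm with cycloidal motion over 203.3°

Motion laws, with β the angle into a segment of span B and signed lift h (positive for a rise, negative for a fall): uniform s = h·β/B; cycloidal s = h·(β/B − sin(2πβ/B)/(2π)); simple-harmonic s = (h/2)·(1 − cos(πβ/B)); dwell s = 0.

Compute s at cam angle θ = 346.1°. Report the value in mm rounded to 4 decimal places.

seg 1 [0°–58.4°] cycloidal, h=27: full span → s += 27 → s = 27.0000
seg 2 [58.4°–156.7°] cycloidal, h=11: full span → s += 11 → s = 38.0000
seg 3 [156.7°–360°] cycloidal, h=13: θ=346.1° here. β=189.4, B=203.3. 13·(0.9316 − sin(2π·0.9316)/(2π)) = 12.9729 → s = 50.9729

50.9729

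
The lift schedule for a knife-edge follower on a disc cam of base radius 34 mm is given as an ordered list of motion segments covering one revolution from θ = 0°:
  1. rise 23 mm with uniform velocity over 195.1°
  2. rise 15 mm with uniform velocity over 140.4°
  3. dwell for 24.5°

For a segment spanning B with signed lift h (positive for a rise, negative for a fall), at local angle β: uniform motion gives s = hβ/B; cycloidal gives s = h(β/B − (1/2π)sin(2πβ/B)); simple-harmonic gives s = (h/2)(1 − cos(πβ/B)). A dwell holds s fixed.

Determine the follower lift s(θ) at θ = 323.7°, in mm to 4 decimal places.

seg 1 [0°–195.1°] uniform, h=23: full span → s += 23 → s = 23.0000
seg 2 [195.1°–335.5°] uniform, h=15: θ=323.7° here. β=128.6, B=140.4. 15·128.6/140.4 = 13.7393 → s = 36.7393

36.7393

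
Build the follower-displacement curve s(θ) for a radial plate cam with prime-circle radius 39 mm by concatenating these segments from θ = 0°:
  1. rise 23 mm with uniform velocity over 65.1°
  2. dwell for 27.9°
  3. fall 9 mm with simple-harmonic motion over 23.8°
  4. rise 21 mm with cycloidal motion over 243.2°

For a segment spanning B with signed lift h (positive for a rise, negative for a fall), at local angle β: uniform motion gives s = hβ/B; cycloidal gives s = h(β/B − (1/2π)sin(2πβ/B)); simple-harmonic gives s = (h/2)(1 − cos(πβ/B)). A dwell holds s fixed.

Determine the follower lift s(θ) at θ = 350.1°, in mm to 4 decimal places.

seg 1 [0°–65.1°] uniform, h=23: full span → s += 23 → s = 23.0000
seg 2 [65.1°–93°] dwell: s stays 23.0000
seg 3 [93°–116.8°] simple-harmonic, h=-9: full span → s += -9 → s = 14.0000
seg 4 [116.8°–360°] cycloidal, h=21: θ=350.1° here. β=233.3, B=243.2. 21·(0.9593 − sin(2π·0.9593)/(2π)) = 20.9907 → s = 34.9907

34.9907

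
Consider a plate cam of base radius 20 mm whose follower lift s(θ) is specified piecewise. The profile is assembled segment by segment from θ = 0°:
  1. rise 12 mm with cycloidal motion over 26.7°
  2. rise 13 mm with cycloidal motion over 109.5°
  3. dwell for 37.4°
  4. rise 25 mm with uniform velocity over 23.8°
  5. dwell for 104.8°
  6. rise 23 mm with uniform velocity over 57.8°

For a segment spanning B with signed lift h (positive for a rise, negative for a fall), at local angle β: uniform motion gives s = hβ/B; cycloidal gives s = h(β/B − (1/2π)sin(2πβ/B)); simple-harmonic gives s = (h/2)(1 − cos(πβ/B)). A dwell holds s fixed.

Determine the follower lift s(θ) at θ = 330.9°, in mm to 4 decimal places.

seg 1 [0°–26.7°] cycloidal, h=12: full span → s += 12 → s = 12.0000
seg 2 [26.7°–136.2°] cycloidal, h=13: full span → s += 13 → s = 25.0000
seg 3 [136.2°–173.6°] dwell: s stays 25.0000
seg 4 [173.6°–197.4°] uniform, h=25: full span → s += 25 → s = 50.0000
seg 5 [197.4°–302.2°] dwell: s stays 50.0000
seg 6 [302.2°–360°] uniform, h=23: θ=330.9° here. β=28.7, B=57.8. 23·28.7/57.8 = 11.4204 → s = 61.4204

61.4204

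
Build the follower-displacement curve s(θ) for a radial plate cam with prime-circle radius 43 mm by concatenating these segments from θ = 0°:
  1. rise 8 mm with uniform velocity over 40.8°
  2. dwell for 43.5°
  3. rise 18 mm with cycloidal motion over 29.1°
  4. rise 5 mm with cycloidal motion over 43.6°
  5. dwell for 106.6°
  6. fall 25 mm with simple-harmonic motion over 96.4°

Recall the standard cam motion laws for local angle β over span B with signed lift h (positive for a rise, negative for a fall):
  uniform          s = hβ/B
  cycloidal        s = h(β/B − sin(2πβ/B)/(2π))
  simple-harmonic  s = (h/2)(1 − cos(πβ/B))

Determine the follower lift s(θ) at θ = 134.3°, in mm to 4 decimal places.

seg 1 [0°–40.8°] uniform, h=8: full span → s += 8 → s = 8.0000
seg 2 [40.8°–84.3°] dwell: s stays 8.0000
seg 3 [84.3°–113.4°] cycloidal, h=18: full span → s += 18 → s = 26.0000
seg 4 [113.4°–157°] cycloidal, h=5: θ=134.3° here. β=20.9, B=43.6. 5·(0.4794 − sin(2π·0.4794)/(2π)) = 2.2939 → s = 28.2939

28.2939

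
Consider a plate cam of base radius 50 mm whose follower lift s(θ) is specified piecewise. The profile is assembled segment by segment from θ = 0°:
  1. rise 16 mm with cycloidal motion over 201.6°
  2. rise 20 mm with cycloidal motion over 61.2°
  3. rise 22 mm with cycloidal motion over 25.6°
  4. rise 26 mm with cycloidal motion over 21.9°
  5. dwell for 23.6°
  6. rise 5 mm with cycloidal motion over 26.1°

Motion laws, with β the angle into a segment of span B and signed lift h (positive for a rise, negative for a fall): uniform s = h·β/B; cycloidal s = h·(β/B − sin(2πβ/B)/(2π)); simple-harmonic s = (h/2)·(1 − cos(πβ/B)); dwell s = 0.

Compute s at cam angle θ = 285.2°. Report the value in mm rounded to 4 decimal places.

seg 1 [0°–201.6°] cycloidal, h=16: full span → s += 16 → s = 16.0000
seg 2 [201.6°–262.8°] cycloidal, h=20: full span → s += 20 → s = 36.0000
seg 3 [262.8°–288.4°] cycloidal, h=22: θ=285.2° here. β=22.4, B=25.6. 22·(0.8750 − sin(2π·0.8750)/(2π)) = 21.7259 → s = 57.7259

57.7259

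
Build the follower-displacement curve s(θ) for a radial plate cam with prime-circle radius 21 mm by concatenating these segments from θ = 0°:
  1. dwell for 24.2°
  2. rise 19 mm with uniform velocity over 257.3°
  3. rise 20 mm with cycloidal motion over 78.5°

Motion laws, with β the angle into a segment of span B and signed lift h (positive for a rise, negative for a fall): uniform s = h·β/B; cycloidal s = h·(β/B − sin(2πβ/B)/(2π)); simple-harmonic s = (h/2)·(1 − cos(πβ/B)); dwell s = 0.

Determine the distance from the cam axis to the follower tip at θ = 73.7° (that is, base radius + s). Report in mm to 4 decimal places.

seg 1 [0°–24.2°] dwell: s stays 0.0000
seg 2 [24.2°–281.5°] uniform, h=19: θ=73.7° here. β=49.5, B=257.3. 19·49.5/257.3 = 3.6553 → s = 3.6553
radial distance = base radius + s = 21 + 3.6553 = 24.6553

24.6553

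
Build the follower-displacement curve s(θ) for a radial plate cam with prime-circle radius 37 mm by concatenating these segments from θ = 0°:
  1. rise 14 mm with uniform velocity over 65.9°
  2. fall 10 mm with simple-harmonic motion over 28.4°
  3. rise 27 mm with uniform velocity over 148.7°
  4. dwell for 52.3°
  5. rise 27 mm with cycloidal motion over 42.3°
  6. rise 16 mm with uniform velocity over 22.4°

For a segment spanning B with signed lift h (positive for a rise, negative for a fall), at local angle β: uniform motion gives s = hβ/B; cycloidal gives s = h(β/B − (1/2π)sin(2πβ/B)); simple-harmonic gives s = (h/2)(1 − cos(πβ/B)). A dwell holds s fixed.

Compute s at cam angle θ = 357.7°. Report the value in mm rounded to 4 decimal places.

seg 1 [0°–65.9°] uniform, h=14: full span → s += 14 → s = 14.0000
seg 2 [65.9°–94.3°] simple-harmonic, h=-10: full span → s += -10 → s = 4.0000
seg 3 [94.3°–243°] uniform, h=27: full span → s += 27 → s = 31.0000
seg 4 [243°–295.3°] dwell: s stays 31.0000
seg 5 [295.3°–337.6°] cycloidal, h=27: full span → s += 27 → s = 58.0000
seg 6 [337.6°–360°] uniform, h=16: θ=357.7° here. β=20.1, B=22.4. 16·20.1/22.4 = 14.3571 → s = 72.3571

72.3571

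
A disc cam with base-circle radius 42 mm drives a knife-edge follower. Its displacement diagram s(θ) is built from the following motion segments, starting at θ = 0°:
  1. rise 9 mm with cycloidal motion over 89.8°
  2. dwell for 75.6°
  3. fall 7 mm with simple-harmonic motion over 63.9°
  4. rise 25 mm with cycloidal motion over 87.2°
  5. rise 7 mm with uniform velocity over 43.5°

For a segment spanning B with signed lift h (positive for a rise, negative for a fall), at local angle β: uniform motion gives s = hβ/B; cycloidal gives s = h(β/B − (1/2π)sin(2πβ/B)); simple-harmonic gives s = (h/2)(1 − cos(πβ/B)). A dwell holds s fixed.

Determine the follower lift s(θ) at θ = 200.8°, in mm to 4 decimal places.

seg 1 [0°–89.8°] cycloidal, h=9: full span → s += 9 → s = 9.0000
seg 2 [89.8°–165.4°] dwell: s stays 9.0000
seg 3 [165.4°–229.3°] simple-harmonic, h=-7: θ=200.8° here. β=35.4, B=63.9. -7/2·(1 − cos(π·0.5540)) = -4.0908 → s = 4.9092

4.9092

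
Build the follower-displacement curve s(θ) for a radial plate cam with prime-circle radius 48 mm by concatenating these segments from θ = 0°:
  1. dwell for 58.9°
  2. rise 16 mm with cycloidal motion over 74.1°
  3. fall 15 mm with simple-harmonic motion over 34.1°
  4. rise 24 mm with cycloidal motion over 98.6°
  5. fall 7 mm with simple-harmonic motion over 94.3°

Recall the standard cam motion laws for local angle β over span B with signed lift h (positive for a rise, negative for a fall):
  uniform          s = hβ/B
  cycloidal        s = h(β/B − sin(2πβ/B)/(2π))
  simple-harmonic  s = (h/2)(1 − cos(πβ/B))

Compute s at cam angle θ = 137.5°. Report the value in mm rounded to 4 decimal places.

seg 1 [0°–58.9°] dwell: s stays 0.0000
seg 2 [58.9°–133°] cycloidal, h=16: full span → s += 16 → s = 16.0000
seg 3 [133°–167.1°] simple-harmonic, h=-15: θ=137.5° here. β=4.5, B=34.1. -15/2·(1 − cos(π·0.1320)) = -0.6354 → s = 15.3646

15.3646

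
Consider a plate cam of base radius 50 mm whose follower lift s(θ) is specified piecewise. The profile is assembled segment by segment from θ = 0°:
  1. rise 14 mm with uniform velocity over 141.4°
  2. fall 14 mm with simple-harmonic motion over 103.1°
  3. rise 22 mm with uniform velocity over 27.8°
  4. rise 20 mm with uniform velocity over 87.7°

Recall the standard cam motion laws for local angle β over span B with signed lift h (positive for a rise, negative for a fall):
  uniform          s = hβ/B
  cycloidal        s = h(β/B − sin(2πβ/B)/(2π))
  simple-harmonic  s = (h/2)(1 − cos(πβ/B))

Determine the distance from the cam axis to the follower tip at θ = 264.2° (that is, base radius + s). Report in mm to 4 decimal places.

seg 1 [0°–141.4°] uniform, h=14: full span → s += 14 → s = 14.0000
seg 2 [141.4°–244.5°] simple-harmonic, h=-14: full span → s += -14 → s = 0.0000
seg 3 [244.5°–272.3°] uniform, h=22: θ=264.2° here. β=19.7, B=27.8. 22·19.7/27.8 = 15.5899 → s = 15.5899
radial distance = base radius + s = 50 + 15.5899 = 65.5899

65.5899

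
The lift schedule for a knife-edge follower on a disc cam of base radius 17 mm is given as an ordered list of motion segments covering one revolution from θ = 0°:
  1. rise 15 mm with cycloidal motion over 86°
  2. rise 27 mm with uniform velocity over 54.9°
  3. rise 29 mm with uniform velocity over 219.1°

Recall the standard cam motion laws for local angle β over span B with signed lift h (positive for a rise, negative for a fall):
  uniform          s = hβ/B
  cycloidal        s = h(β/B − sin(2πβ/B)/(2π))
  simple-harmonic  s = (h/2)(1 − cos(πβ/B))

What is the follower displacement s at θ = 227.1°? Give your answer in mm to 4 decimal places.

seg 1 [0°–86°] cycloidal, h=15: full span → s += 15 → s = 15.0000
seg 2 [86°–140.9°] uniform, h=27: full span → s += 27 → s = 42.0000
seg 3 [140.9°–360°] uniform, h=29: θ=227.1° here. β=86.2, B=219.1. 29·86.2/219.1 = 11.4094 → s = 53.4094

53.4094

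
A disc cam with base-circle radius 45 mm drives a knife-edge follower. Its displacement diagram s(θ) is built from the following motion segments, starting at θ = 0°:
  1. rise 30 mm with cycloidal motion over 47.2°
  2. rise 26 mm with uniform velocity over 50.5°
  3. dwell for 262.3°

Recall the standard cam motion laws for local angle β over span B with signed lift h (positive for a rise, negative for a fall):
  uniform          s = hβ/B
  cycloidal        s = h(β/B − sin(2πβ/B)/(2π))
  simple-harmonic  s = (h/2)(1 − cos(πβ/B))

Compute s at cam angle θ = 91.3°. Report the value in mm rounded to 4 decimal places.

seg 1 [0°–47.2°] cycloidal, h=30: full span → s += 30 → s = 30.0000
seg 2 [47.2°–97.7°] uniform, h=26: θ=91.3° here. β=44.1, B=50.5. 26·44.1/50.5 = 22.7050 → s = 52.7050

52.7050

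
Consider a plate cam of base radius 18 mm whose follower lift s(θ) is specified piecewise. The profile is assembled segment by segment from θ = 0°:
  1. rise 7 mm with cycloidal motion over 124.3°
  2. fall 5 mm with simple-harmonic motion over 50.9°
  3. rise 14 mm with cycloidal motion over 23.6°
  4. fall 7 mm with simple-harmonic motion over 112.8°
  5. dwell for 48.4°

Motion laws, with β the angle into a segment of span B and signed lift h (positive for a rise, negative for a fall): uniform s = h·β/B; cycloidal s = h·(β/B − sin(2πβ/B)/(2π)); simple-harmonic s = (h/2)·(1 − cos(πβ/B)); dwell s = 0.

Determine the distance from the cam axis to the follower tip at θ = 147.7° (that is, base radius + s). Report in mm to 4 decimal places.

seg 1 [0°–124.3°] cycloidal, h=7: full span → s += 7 → s = 7.0000
seg 2 [124.3°–175.2°] simple-harmonic, h=-5: θ=147.7° here. β=23.4, B=50.9. -5/2·(1 − cos(π·0.4597)) = -2.1845 → s = 4.8155
radial distance = base radius + s = 18 + 4.8155 = 22.8155

22.8155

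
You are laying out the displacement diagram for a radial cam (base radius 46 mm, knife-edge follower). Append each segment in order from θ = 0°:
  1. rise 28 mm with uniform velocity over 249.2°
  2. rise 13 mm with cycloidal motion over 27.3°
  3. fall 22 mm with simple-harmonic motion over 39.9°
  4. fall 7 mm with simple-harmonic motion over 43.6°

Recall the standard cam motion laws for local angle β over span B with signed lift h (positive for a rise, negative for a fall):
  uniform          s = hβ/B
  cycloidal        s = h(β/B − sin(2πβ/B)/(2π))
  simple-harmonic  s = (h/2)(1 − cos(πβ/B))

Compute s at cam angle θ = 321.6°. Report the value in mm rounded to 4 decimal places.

seg 1 [0°–249.2°] uniform, h=28: full span → s += 28 → s = 28.0000
seg 2 [249.2°–276.5°] cycloidal, h=13: full span → s += 13 → s = 41.0000
seg 3 [276.5°–316.4°] simple-harmonic, h=-22: full span → s += -22 → s = 19.0000
seg 4 [316.4°–360°] simple-harmonic, h=-7: θ=321.6° here. β=5.2, B=43.6. -7/2·(1 − cos(π·0.1193)) = -0.2428 → s = 18.7572

18.7572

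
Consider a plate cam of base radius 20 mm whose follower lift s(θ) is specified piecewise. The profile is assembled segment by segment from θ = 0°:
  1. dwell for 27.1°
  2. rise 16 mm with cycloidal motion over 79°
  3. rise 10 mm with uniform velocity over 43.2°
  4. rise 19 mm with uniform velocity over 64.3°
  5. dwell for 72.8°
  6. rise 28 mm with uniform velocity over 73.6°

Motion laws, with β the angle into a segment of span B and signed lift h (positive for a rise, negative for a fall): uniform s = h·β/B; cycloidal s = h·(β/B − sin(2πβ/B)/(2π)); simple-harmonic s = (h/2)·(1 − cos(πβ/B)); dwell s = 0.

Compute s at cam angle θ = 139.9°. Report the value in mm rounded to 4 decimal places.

seg 1 [0°–27.1°] dwell: s stays 0.0000
seg 2 [27.1°–106.1°] cycloidal, h=16: full span → s += 16 → s = 16.0000
seg 3 [106.1°–149.3°] uniform, h=10: θ=139.9° here. β=33.8, B=43.2. 10·33.8/43.2 = 7.8241 → s = 23.8241

23.8241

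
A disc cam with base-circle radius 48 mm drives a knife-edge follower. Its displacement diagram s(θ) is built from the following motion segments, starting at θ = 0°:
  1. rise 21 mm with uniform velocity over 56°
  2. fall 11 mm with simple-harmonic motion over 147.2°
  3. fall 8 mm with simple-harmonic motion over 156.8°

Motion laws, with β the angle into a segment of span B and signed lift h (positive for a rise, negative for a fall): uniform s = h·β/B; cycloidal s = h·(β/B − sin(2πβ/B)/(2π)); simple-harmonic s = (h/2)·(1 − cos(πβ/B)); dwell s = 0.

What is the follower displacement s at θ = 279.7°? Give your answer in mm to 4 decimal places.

seg 1 [0°–56°] uniform, h=21: full span → s += 21 → s = 21.0000
seg 2 [56°–203.2°] simple-harmonic, h=-11: full span → s += -11 → s = 10.0000
seg 3 [203.2°–360°] simple-harmonic, h=-8: θ=279.7° here. β=76.5, B=156.8. -8/2·(1 − cos(π·0.4879)) = -3.8478 → s = 6.1522

6.1522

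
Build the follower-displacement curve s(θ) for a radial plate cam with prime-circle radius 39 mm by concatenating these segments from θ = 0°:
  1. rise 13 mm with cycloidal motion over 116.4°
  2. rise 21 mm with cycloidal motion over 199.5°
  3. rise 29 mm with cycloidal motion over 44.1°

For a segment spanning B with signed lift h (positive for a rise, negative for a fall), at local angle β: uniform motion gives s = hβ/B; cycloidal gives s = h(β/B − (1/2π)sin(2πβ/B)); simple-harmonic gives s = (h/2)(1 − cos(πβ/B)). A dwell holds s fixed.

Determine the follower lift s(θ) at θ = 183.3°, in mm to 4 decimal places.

seg 1 [0°–116.4°] cycloidal, h=13: full span → s += 13 → s = 13.0000
seg 2 [116.4°–315.9°] cycloidal, h=21: θ=183.3° here. β=66.9, B=199.5. 21·(0.3353 − sin(2π·0.3353)/(2π)) = 4.1689 → s = 17.1689

17.1689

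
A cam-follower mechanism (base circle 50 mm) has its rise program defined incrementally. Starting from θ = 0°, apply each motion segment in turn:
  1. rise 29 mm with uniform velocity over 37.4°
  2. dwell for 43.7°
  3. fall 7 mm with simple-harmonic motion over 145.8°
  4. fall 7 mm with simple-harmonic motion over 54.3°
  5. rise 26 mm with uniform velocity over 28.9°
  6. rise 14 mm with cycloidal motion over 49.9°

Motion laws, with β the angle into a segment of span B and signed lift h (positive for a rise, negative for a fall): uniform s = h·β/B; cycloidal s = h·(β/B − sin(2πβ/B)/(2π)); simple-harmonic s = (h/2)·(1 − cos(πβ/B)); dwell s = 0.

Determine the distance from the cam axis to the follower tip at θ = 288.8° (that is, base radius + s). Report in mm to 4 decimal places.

seg 1 [0°–37.4°] uniform, h=29: full span → s += 29 → s = 29.0000
seg 2 [37.4°–81.1°] dwell: s stays 29.0000
seg 3 [81.1°–226.9°] simple-harmonic, h=-7: full span → s += -7 → s = 22.0000
seg 4 [226.9°–281.2°] simple-harmonic, h=-7: full span → s += -7 → s = 15.0000
seg 5 [281.2°–310.1°] uniform, h=26: θ=288.8° here. β=7.6, B=28.9. 26·7.6/28.9 = 6.8374 → s = 21.8374
radial distance = base radius + s = 50 + 21.8374 = 71.8374

71.8374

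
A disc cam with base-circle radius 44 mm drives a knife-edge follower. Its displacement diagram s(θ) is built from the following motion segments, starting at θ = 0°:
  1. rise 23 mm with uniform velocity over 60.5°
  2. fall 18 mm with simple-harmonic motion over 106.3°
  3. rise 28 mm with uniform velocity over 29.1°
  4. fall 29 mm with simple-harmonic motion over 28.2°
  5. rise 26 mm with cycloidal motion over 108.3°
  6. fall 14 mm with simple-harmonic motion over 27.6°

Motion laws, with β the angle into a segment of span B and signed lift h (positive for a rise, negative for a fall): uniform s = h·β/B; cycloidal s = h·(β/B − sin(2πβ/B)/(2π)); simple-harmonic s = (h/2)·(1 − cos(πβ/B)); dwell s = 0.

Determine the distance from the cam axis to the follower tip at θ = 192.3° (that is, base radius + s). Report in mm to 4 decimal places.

seg 1 [0°–60.5°] uniform, h=23: full span → s += 23 → s = 23.0000
seg 2 [60.5°–166.8°] simple-harmonic, h=-18: full span → s += -18 → s = 5.0000
seg 3 [166.8°–195.9°] uniform, h=28: θ=192.3° here. β=25.5, B=29.1. 28·25.5/29.1 = 24.5361 → s = 29.5361
radial distance = base radius + s = 44 + 29.5361 = 73.5361

73.5361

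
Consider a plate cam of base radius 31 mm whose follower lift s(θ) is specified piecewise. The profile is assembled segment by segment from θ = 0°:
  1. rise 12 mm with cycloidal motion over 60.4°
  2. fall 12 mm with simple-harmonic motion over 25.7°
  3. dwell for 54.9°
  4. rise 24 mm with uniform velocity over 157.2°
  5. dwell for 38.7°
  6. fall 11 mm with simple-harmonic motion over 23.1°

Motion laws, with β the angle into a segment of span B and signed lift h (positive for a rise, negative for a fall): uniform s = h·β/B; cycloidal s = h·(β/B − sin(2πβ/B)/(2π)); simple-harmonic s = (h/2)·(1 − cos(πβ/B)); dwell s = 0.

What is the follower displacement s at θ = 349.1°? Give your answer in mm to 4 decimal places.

seg 1 [0°–60.4°] cycloidal, h=12: full span → s += 12 → s = 12.0000
seg 2 [60.4°–86.1°] simple-harmonic, h=-12: full span → s += -12 → s = 0.0000
seg 3 [86.1°–141°] dwell: s stays 0.0000
seg 4 [141°–298.2°] uniform, h=24: full span → s += 24 → s = 24.0000
seg 5 [298.2°–336.9°] dwell: s stays 24.0000
seg 6 [336.9°–360°] simple-harmonic, h=-11: θ=349.1° here. β=12.2, B=23.1. -11/2·(1 − cos(π·0.5281)) = -5.9856 → s = 18.0144

18.0144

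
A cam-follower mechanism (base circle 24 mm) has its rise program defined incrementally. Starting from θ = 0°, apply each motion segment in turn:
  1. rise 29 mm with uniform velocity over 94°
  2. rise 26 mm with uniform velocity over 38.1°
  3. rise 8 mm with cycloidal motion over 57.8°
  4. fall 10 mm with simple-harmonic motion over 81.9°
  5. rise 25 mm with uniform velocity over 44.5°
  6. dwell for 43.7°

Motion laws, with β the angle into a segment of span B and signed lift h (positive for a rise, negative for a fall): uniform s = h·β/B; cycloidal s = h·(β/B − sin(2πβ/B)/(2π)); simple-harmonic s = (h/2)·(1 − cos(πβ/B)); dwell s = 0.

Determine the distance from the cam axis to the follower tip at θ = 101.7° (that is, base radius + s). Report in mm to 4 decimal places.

seg 1 [0°–94°] uniform, h=29: full span → s += 29 → s = 29.0000
seg 2 [94°–132.1°] uniform, h=26: θ=101.7° here. β=7.7, B=38.1. 26·7.7/38.1 = 5.2546 → s = 34.2546
radial distance = base radius + s = 24 + 34.2546 = 58.2546

58.2546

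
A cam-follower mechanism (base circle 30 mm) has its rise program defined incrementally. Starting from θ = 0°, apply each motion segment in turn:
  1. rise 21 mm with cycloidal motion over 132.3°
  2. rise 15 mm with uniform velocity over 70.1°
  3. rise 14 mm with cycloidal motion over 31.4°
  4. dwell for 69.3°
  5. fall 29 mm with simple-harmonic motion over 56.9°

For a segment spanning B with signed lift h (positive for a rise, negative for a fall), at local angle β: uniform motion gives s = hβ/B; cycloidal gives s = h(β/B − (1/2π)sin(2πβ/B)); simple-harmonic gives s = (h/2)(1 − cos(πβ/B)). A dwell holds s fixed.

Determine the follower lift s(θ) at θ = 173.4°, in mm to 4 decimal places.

seg 1 [0°–132.3°] cycloidal, h=21: full span → s += 21 → s = 21.0000
seg 2 [132.3°–202.4°] uniform, h=15: θ=173.4° here. β=41.1, B=70.1. 15·41.1/70.1 = 8.7946 → s = 29.7946

29.7946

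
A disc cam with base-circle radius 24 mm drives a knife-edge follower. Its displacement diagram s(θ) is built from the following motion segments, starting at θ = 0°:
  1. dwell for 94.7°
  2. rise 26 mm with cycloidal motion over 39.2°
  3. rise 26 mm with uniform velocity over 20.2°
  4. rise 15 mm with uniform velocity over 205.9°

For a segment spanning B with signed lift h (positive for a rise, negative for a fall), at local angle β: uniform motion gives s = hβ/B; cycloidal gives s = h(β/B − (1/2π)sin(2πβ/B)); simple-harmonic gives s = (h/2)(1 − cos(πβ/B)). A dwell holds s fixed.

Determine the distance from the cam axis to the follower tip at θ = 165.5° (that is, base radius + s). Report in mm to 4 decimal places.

seg 1 [0°–94.7°] dwell: s stays 0.0000
seg 2 [94.7°–133.9°] cycloidal, h=26: full span → s += 26 → s = 26.0000
seg 3 [133.9°–154.1°] uniform, h=26: full span → s += 26 → s = 52.0000
seg 4 [154.1°–360°] uniform, h=15: θ=165.5° here. β=11.4, B=205.9. 15·11.4/205.9 = 0.8305 → s = 52.8305
radial distance = base radius + s = 24 + 52.8305 = 76.8305

76.8305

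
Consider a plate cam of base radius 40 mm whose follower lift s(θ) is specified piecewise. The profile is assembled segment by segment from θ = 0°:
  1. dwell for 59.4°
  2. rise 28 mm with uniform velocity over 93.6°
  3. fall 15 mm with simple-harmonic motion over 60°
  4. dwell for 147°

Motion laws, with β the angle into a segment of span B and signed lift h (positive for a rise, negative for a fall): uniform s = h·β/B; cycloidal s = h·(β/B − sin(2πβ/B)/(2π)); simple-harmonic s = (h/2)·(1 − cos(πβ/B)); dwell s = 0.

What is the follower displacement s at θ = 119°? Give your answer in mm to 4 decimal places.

seg 1 [0°–59.4°] dwell: s stays 0.0000
seg 2 [59.4°–153°] uniform, h=28: θ=119° here. β=59.6, B=93.6. 28·59.6/93.6 = 17.8291 → s = 17.8291

17.8291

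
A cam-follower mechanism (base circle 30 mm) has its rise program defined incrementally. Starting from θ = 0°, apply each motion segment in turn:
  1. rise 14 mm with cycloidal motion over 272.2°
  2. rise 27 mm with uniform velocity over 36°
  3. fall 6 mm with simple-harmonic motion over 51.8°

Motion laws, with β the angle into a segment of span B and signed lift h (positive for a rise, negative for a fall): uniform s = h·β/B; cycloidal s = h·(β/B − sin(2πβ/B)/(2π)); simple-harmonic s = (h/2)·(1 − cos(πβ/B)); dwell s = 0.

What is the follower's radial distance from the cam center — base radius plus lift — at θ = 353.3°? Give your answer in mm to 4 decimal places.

seg 1 [0°–272.2°] cycloidal, h=14: full span → s += 14 → s = 14.0000
seg 2 [272.2°–308.2°] uniform, h=27: full span → s += 27 → s = 41.0000
seg 3 [308.2°–360°] simple-harmonic, h=-6: θ=353.3° here. β=45.1, B=51.8. -6/2·(1 − cos(π·0.8707)) = -5.7557 → s = 35.2443
radial distance = base radius + s = 30 + 35.2443 = 65.2443

65.2443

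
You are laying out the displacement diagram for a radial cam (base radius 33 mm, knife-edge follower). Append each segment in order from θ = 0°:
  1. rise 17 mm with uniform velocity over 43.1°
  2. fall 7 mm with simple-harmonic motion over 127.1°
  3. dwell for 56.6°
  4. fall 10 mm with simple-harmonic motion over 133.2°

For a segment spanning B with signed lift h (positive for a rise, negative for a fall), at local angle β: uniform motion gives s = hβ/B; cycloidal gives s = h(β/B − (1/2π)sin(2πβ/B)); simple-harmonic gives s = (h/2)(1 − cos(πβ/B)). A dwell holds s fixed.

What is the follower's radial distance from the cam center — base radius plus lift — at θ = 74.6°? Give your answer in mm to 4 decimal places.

seg 1 [0°–43.1°] uniform, h=17: full span → s += 17 → s = 17.0000
seg 2 [43.1°–170.2°] simple-harmonic, h=-7: θ=74.6° here. β=31.5, B=127.1. -7/2·(1 − cos(π·0.2478)) = -1.0084 → s = 15.9916
radial distance = base radius + s = 33 + 15.9916 = 48.9916

48.9916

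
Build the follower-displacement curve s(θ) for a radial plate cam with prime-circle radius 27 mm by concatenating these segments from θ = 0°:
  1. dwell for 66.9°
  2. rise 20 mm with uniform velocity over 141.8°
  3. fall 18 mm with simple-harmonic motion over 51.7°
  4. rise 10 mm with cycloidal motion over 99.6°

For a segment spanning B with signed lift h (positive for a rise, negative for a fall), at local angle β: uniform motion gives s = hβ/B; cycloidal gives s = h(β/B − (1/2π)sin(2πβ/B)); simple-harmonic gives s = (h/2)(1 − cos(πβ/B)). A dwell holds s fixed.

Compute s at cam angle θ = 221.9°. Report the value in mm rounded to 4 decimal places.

seg 1 [0°–66.9°] dwell: s stays 0.0000
seg 2 [66.9°–208.7°] uniform, h=20: full span → s += 20 → s = 20.0000
seg 3 [208.7°–260.4°] simple-harmonic, h=-18: θ=221.9° here. β=13.2, B=51.7. -18/2·(1 − cos(π·0.2553)) = -2.7433 → s = 17.2567

17.2567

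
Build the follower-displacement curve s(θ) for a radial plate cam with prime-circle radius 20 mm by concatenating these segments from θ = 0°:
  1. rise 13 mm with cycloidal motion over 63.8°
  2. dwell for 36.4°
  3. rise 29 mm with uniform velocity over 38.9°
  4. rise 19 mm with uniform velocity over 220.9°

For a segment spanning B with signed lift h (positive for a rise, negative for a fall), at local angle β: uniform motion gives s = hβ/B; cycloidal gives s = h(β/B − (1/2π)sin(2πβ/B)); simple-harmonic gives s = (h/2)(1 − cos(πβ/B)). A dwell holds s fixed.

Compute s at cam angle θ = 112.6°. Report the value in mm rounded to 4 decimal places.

seg 1 [0°–63.8°] cycloidal, h=13: full span → s += 13 → s = 13.0000
seg 2 [63.8°–100.2°] dwell: s stays 13.0000
seg 3 [100.2°–139.1°] uniform, h=29: θ=112.6° here. β=12.4, B=38.9. 29·12.4/38.9 = 9.2442 → s = 22.2442

22.2442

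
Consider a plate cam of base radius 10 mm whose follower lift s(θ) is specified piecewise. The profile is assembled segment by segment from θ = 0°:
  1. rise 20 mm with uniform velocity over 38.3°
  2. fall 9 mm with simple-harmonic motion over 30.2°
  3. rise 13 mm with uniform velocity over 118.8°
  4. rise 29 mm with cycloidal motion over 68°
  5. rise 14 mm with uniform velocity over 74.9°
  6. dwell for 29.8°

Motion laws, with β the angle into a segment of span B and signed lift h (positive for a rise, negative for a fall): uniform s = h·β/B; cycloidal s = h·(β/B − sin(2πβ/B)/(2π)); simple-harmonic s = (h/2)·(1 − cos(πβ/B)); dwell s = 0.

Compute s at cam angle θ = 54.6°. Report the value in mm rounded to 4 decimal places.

seg 1 [0°–38.3°] uniform, h=20: full span → s += 20 → s = 20.0000
seg 2 [38.3°–68.5°] simple-harmonic, h=-9: θ=54.6° here. β=16.3, B=30.2. -9/2·(1 − cos(π·0.5397)) = -5.0603 → s = 14.9397

14.9397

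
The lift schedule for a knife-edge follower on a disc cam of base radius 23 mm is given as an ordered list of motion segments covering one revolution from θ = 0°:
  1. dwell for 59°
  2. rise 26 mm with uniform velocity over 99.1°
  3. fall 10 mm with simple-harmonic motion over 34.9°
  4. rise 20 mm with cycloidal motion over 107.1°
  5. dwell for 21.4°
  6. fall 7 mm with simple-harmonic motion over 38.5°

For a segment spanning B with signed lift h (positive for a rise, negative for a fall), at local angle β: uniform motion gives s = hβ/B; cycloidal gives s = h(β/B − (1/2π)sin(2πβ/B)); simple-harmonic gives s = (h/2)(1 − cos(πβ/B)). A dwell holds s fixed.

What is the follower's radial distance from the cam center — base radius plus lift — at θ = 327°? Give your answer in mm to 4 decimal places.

seg 1 [0°–59°] dwell: s stays 0.0000
seg 2 [59°–158.1°] uniform, h=26: full span → s += 26 → s = 26.0000
seg 3 [158.1°–193°] simple-harmonic, h=-10: full span → s += -10 → s = 16.0000
seg 4 [193°–300.1°] cycloidal, h=20: full span → s += 20 → s = 36.0000
seg 5 [300.1°–321.5°] dwell: s stays 36.0000
seg 6 [321.5°–360°] simple-harmonic, h=-7: θ=327° here. β=5.5, B=38.5. -7/2·(1 − cos(π·0.1429)) = -0.3466 → s = 35.6534
radial distance = base radius + s = 23 + 35.6534 = 58.6534

58.6534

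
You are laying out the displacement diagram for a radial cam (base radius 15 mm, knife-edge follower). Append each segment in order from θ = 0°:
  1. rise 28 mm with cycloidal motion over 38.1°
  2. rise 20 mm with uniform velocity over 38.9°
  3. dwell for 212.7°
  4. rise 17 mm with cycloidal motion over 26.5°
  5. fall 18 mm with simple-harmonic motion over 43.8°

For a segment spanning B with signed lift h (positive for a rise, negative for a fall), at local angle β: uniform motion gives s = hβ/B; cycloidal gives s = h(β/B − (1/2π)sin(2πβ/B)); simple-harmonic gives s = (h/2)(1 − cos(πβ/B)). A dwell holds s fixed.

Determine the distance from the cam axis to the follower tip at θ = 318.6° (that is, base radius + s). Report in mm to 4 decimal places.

seg 1 [0°–38.1°] cycloidal, h=28: full span → s += 28 → s = 28.0000
seg 2 [38.1°–77°] uniform, h=20: full span → s += 20 → s = 48.0000
seg 3 [77°–289.7°] dwell: s stays 48.0000
seg 4 [289.7°–316.2°] cycloidal, h=17: full span → s += 17 → s = 65.0000
seg 5 [316.2°–360°] simple-harmonic, h=-18: θ=318.6° here. β=2.4, B=43.8. -18/2·(1 − cos(π·0.0548)) = -0.1330 → s = 64.8670
radial distance = base radius + s = 15 + 64.8670 = 79.8670

79.8670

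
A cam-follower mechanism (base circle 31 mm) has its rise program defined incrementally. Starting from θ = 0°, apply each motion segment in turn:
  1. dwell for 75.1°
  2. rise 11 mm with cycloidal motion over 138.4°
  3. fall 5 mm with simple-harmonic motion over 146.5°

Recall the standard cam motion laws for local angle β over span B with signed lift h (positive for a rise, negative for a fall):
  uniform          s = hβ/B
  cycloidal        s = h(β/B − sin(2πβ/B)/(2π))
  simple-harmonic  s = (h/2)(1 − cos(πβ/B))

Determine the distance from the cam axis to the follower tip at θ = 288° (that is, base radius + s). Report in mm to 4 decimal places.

seg 1 [0°–75.1°] dwell: s stays 0.0000
seg 2 [75.1°–213.5°] cycloidal, h=11: full span → s += 11 → s = 11.0000
seg 3 [213.5°–360°] simple-harmonic, h=-5: θ=288° here. β=74.5, B=146.5. -5/2·(1 − cos(π·0.5085)) = -2.5670 → s = 8.4330
radial distance = base radius + s = 31 + 8.4330 = 39.4330

39.4330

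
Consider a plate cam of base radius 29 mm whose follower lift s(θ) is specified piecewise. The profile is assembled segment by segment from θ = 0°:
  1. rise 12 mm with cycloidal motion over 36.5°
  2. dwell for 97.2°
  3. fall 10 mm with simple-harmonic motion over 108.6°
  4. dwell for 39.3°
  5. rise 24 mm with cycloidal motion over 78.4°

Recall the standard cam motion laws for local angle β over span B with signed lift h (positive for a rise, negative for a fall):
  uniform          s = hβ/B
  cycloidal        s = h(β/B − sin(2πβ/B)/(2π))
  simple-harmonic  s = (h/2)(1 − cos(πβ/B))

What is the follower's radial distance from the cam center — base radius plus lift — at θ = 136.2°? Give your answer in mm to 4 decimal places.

seg 1 [0°–36.5°] cycloidal, h=12: full span → s += 12 → s = 12.0000
seg 2 [36.5°–133.7°] dwell: s stays 12.0000
seg 3 [133.7°–242.3°] simple-harmonic, h=-10: θ=136.2° here. β=2.5, B=108.6. -10/2·(1 − cos(π·0.0230)) = -0.0131 → s = 11.9869
radial distance = base radius + s = 29 + 11.9869 = 40.9869

40.9869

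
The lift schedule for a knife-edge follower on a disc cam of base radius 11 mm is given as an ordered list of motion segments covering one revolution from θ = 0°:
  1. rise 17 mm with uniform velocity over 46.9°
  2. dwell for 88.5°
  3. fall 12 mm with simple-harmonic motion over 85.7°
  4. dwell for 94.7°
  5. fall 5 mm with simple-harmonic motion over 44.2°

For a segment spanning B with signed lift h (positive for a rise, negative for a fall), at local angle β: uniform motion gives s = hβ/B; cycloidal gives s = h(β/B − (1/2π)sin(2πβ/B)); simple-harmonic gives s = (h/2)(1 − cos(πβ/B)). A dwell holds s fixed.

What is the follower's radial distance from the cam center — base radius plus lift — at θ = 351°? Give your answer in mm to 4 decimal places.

seg 1 [0°–46.9°] uniform, h=17: full span → s += 17 → s = 17.0000
seg 2 [46.9°–135.4°] dwell: s stays 17.0000
seg 3 [135.4°–221.1°] simple-harmonic, h=-12: full span → s += -12 → s = 5.0000
seg 4 [221.1°–315.8°] dwell: s stays 5.0000
seg 5 [315.8°–360°] simple-harmonic, h=-5: θ=351° here. β=35.2, B=44.2. -5/2·(1 − cos(π·0.7964)) = -4.5057 → s = 0.4943
radial distance = base radius + s = 11 + 0.4943 = 11.4943

11.4943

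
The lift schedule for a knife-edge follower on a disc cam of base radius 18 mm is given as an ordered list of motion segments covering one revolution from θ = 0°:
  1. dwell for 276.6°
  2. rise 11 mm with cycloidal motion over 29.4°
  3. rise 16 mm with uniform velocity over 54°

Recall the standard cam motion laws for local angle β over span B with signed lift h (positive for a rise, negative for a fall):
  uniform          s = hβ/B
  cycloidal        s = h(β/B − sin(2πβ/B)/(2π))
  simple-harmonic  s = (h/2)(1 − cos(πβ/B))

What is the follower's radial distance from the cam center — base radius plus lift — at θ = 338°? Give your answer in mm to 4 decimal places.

seg 1 [0°–276.6°] dwell: s stays 0.0000
seg 2 [276.6°–306°] cycloidal, h=11: full span → s += 11 → s = 11.0000
seg 3 [306°–360°] uniform, h=16: θ=338° here. β=32, B=54. 16·32/54 = 9.4815 → s = 20.4815
radial distance = base radius + s = 18 + 20.4815 = 38.4815

38.4815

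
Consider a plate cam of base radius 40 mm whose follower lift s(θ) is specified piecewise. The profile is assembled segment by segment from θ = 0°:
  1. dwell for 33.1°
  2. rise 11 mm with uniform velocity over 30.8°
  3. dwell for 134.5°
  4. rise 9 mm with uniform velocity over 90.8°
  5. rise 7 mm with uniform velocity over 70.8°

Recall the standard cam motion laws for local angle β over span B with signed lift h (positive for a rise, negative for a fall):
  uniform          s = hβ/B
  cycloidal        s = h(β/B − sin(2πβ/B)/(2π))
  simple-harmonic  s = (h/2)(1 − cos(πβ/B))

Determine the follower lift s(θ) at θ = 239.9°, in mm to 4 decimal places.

seg 1 [0°–33.1°] dwell: s stays 0.0000
seg 2 [33.1°–63.9°] uniform, h=11: full span → s += 11 → s = 11.0000
seg 3 [63.9°–198.4°] dwell: s stays 11.0000
seg 4 [198.4°–289.2°] uniform, h=9: θ=239.9° here. β=41.5, B=90.8. 9·41.5/90.8 = 4.1134 → s = 15.1134

15.1134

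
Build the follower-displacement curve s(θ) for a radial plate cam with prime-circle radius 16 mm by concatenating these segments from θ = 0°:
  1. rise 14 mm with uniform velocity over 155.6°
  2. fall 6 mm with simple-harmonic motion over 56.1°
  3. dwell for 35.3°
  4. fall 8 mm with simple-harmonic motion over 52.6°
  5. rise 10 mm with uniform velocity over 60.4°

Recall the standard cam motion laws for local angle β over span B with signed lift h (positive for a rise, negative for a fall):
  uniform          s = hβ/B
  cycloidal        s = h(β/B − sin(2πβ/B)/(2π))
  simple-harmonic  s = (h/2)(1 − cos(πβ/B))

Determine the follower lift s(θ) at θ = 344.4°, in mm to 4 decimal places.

seg 1 [0°–155.6°] uniform, h=14: full span → s += 14 → s = 14.0000
seg 2 [155.6°–211.7°] simple-harmonic, h=-6: full span → s += -6 → s = 8.0000
seg 3 [211.7°–247°] dwell: s stays 8.0000
seg 4 [247°–299.6°] simple-harmonic, h=-8: full span → s += -8 → s = 0.0000
seg 5 [299.6°–360°] uniform, h=10: θ=344.4° here. β=44.8, B=60.4. 10·44.8/60.4 = 7.4172 → s = 7.4172

7.4172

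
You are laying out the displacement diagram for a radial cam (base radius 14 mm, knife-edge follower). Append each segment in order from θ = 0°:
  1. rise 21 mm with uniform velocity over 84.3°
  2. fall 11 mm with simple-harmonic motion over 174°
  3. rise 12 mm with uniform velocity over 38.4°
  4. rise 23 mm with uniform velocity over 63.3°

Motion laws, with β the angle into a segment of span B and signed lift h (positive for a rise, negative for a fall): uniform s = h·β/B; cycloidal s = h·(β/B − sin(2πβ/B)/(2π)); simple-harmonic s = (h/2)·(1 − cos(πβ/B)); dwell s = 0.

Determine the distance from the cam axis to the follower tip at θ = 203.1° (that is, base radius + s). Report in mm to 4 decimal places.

seg 1 [0°–84.3°] uniform, h=21: full span → s += 21 → s = 21.0000
seg 2 [84.3°–258.3°] simple-harmonic, h=-11: θ=203.1° here. β=118.8, B=174. -11/2·(1 − cos(π·0.6828)) = -8.4872 → s = 12.5128
radial distance = base radius + s = 14 + 12.5128 = 26.5128

26.5128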